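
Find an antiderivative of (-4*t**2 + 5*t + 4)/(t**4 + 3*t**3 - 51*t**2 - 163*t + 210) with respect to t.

-157*log(t - 7)/936 - 5*log(t - 1)/252 - 121*log(t + 5)/72 + 170*log(t + 6)/91 + C

Factor the denominator: (t - 7)*(t - 1)*(t + 5)*(t + 6).
Partial-fraction decomposition: 170/(91*(t + 6)) - 121/(72*(t + 5)) - 5/(252*(t - 1)) - 157/(936*(t - 7)).
Integrate each term: A/(t−a) contributes A·log|t−a|.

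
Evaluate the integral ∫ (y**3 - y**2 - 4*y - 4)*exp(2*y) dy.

(4*y**3 - 10*y**2 - 6*y - 13)*exp(2*y)/8 + C

Use integration by parts with u = y**3 - y**2 - 4*y - 4, dv = exp(2*y) dy, so v = exp(2*y)/2.
Apply parts 3 times (tabular method): alternate signs, differentiate u down to 0, integrate dv up.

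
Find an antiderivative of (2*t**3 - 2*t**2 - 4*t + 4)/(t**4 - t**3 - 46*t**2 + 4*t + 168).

188*log(t - 7)/195 - log(t - 2)/40 - log(t + 2)/12 + 119*log(t + 6)/104 + C

Factor the denominator: (t - 7)*(t - 2)*(t + 2)*(t + 6).
Partial-fraction decomposition: 119/(104*(t + 6)) - 1/(12*(t + 2)) - 1/(40*(t - 2)) + 188/(195*(t - 7)).
Integrate each term: A/(t−a) contributes A·log|t−a|.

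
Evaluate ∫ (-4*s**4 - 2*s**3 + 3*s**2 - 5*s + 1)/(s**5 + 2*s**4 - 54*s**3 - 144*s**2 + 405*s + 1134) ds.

Factor the denominator: (s - 7)*(s - 3)*(s + 3)**2*(s + 6).
Partial-fraction decomposition: -4613/(1053*(s + 6)) + 1388/(675*(s + 3)) - 227/(180*(s + 3)**2) + 365/(1296*(s - 3)) - 10177/(5200*(s - 7)).
Integrate each term; A/(s−a) gives A·log|s−a|; A/(s−a)² gives −A/(s−a).

-10177*log(s - 7)/5200 + 365*log(s - 3)/1296 + 1388*log(s + 3)/675 - 4613*log(s + 6)/1053 + 227/(180*s + 540) + C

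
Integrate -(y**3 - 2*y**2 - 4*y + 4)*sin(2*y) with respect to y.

y**3*cos(2*y)/2 - 3*y**2*sin(2*y)/4 - y**2*cos(2*y) + y*sin(2*y) - 11*y*cos(2*y)/4 + 11*sin(2*y)/8 + 5*cos(2*y)/2 + C

Use integration by parts with u = y**3 - 2*y**2 - 4*y + 4, dv = -sin(2*y) dy, so v = cos(2*y)/2.
Apply parts 3 times (tabular method): alternate signs, differentiate u down to 0, integrate dv up.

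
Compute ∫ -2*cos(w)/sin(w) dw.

-2*log(sin(w)) + C

Let u = sin(w), so du = (cos(w)) dw.
Rewriting, the integral becomes -2·∫ 1/u du = -2·log(u).
Substituting back, u = sin(w).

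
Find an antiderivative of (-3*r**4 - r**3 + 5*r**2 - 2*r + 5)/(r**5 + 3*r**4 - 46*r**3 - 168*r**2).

Factor the denominator: r**2*(r - 7)*(r + 4)*(r + 6).
Partial-fraction decomposition: -3475/(936*(r + 6)) + 611/(352*(r + 4)) - 7310/(7007*(r - 7)) + 283/(14112*r) - 5/(168*r**2).
Integrate each term; A/(r−a) gives A·log|r−a|; A/(r−a)² gives −A/(r−a).

283*log(r)/14112 - 7310*log(r - 7)/7007 + 611*log(r + 4)/352 - 3475*log(r + 6)/936 + 5/(168*r) + C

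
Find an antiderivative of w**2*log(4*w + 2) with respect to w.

Use integration by parts with u = log(4*w + 2), dv = w**2 dw.
Then du = 4/(4*w + 2) dw and v = w**3/3.

w**3*log(4*w + 2)/3 - w**3/9 + w**2/12 - w/12 + log(2*w + 1)/24 + C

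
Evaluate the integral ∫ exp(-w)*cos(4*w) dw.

Let I denote the integral. Integrate by parts with u = cos(4*w), dv = exp(-w) dw, so v = -exp(-w): I = -exp(-w)*cos(4*w) − 4·∫ exp(-w)*sin(4*w) dw.
Apply parts again with u = sin(4*w), dv = exp(-w) dw: ∫ exp(-w)*sin(4*w) dw = -exp(-w)*sin(4*w) + 4·I. Substituting back brings back I: I = 4*exp(-w)*sin(4*w) - exp(-w)*cos(4*w) − 16·I.
Solving for I: (1 + 16)·I equals the remaining terms, so I = (1/17)·(4*exp(-w)*sin(4*w) - exp(-w)*cos(4*w)).

4*exp(-w)*sin(4*w)/17 - exp(-w)*cos(4*w)/17 + C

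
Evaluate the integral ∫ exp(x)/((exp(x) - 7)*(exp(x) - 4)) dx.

Let u = e^x, du = e^x dx.
The integral becomes ∫ du/((u-4)(u-7)); decompose into partial fractions.

log(exp(x) - 7)/3 - log(exp(x) - 4)/3 + C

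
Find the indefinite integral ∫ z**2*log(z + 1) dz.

z**3*log(z + 1)/3 - z**3/9 + z**2/6 - z/3 + log(z + 1)/3 + C

Use integration by parts with u = log(z + 1), dv = z**2 dz.
Then du = 1/(z + 1) dz and v = z**3/3.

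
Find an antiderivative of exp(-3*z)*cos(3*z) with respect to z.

Let I denote the integral. Integrate by parts with u = cos(3*z), dv = exp(-3*z) dz, so v = -exp(-3*z)/3: I = -exp(-3*z)*cos(3*z)/3 − ∫ exp(-3*z)*sin(3*z) dz.
Apply parts again with u = sin(3*z), dv = exp(-3*z) dz: ∫ exp(-3*z)*sin(3*z) dz = -exp(-3*z)*sin(3*z)/3 + I. Substituting back brings back I: I = exp(-3*z)*sin(3*z)/3 - exp(-3*z)*cos(3*z)/3 − I.
Solving for I: (1 + 1)·I equals the remaining terms, so I = (1/2)·(exp(-3*z)*sin(3*z)/3 - exp(-3*z)*cos(3*z)/3).

exp(-3*z)*sin(3*z)/6 - exp(-3*z)*cos(3*z)/6 + C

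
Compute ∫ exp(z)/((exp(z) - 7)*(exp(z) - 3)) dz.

log(exp(z) - 7)/4 - log(exp(z) - 3)/4 + C

Let u = e^z, du = e^z dz.
The integral becomes ∫ du/((u-7)(u-3)); decompose into partial fractions.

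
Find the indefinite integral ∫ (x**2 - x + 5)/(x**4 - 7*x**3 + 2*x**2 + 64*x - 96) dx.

-55*log(x - 4)/196 + 7*log(x - 2)/20 - 17*log(x + 3)/245 - 17/(14*x - 56) + C

Factor the denominator: (x - 4)**2*(x - 2)*(x + 3).
Partial-fraction decomposition: -17/(245*(x + 3)) + 7/(20*(x - 2)) - 55/(196*(x - 4)) + 17/(14*(x - 4)**2).
Integrate each term; A/(x−a) gives A·log|x−a|; A/(x−a)² gives −A/(x−a).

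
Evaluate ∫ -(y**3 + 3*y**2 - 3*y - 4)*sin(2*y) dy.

Use integration by parts with u = y**3 + 3*y**2 - 3*y - 4, dv = -sin(2*y) dy, so v = cos(2*y)/2.
Apply parts 3 times (tabular method): alternate signs, differentiate u down to 0, integrate dv up.

y**3*cos(2*y)/2 - 3*y**2*sin(2*y)/4 + 3*y**2*cos(2*y)/2 - 3*y*sin(2*y)/2 - 9*y*cos(2*y)/4 + 9*sin(2*y)/8 - 11*cos(2*y)/4 + C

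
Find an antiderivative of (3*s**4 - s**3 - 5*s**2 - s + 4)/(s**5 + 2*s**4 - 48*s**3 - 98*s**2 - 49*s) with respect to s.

Factor the denominator: s*(s - 7)*(s + 1)**2*(s + 7).
Partial-fraction decomposition: 914/(441*(s + 7)) - 13/(288*(s + 1)) + 1/(12*(s + 1)**2) + 1653/(1568*(s - 7)) - 4/(49*s).
Integrate each term; A/(s−a) gives A·log|s−a|; A/(s−a)² gives −A/(s−a).

-4*log(s)/49 + 1653*log(s - 7)/1568 - 13*log(s + 1)/288 + 914*log(s + 7)/441 - 1/(12*s + 12) + C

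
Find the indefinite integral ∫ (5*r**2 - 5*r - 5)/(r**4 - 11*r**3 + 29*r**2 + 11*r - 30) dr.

Factor the denominator: (r - 6)*(r - 5)*(r - 1)*(r + 1).
Partial-fraction decomposition: -5/(84*(r + 1)) - 1/(8*(r - 1)) - 95/(24*(r - 5)) + 29/(7*(r - 6)).
Integrate each term: A/(r−a) contributes A·log|r−a|.

29*log(r - 6)/7 - 95*log(r - 5)/24 - log(r - 1)/8 - 5*log(r + 1)/84 + C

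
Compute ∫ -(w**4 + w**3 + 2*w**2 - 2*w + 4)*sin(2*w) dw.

Use integration by parts with u = w**4 + w**3 + 2*w**2 - 2*w + 4, dv = -sin(2*w) dw, so v = cos(2*w)/2.
Apply parts 4 times (tabular method): alternate signs, differentiate u down to 0, integrate dv up.

w**4*cos(2*w)/2 - w**3*sin(2*w) + w**3*cos(2*w)/2 - 3*w**2*sin(2*w)/4 - w**2*cos(2*w)/2 + w*sin(2*w)/2 - 7*w*cos(2*w)/4 + 7*sin(2*w)/8 + 9*cos(2*w)/4 + C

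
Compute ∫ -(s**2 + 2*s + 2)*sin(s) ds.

s**2*cos(s) - 2*s*sin(s) + 2*s*cos(s) - 2*sin(s) + C

Use integration by parts with u = s**2 + 2*s + 2, dv = -sin(s) ds, so v = cos(s).
Apply parts 2 times (tabular method): alternate signs, differentiate u down to 0, integrate dv up.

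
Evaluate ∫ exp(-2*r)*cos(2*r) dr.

Let I denote the integral. Integrate by parts with u = cos(2*r), dv = exp(-2*r) dr, so v = -exp(-2*r)/2: I = -exp(-2*r)*cos(2*r)/2 − ∫ exp(-2*r)*sin(2*r) dr.
Apply parts again with u = sin(2*r), dv = exp(-2*r) dr: ∫ exp(-2*r)*sin(2*r) dr = -exp(-2*r)*sin(2*r)/2 + I. Substituting back brings back I: I = exp(-2*r)*sin(2*r)/2 - exp(-2*r)*cos(2*r)/2 − I.
Solving for I: (1 + 1)·I equals the remaining terms, so I = (1/2)·(exp(-2*r)*sin(2*r)/2 - exp(-2*r)*cos(2*r)/2).

exp(-2*r)*sin(2*r)/4 - exp(-2*r)*cos(2*r)/4 + C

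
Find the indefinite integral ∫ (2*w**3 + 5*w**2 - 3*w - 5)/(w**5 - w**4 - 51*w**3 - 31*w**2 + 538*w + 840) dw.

Factor the denominator: (w - 7)*(w - 4)*(w + 2)*(w + 3)*(w + 5).
Partial-fraction decomposition: -115/(648*(w + 5)) + 1/(28*(w + 3)) + 5/(162*(w + 2)) - 191/(1134*(w - 4)) + 181/(648*(w - 7)).
Integrate each term: A/(w−a) contributes A·log|w−a|.

181*log(w - 7)/648 - 191*log(w - 4)/1134 + 5*log(w + 2)/162 + log(w + 3)/28 - 115*log(w + 5)/648 + C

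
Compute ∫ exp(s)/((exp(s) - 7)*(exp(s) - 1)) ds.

Let u = e^s, du = e^s ds.
The integral becomes ∫ du/((u-1)(u-7)); decompose into partial fractions.

log(exp(s) - 7)/6 - log(exp(s) - 1)/6 + C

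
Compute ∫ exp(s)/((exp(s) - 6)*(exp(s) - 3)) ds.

Let u = e^s, du = e^s ds.
The integral becomes ∫ du/((u-6)(u-3)); decompose into partial fractions.

log(exp(s) - 6)/3 - log(exp(s) - 3)/3 + C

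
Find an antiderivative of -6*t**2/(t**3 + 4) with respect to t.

-2*log(t**3 + 4) + C

Let u = t**3 + 4, so du = (3*t**2) dt.
Rewriting, the integral becomes -2·∫ 1/u du = -2·log(u).
Substituting back, u = t**3 + 4.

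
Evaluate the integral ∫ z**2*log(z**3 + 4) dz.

z**3*log(z**3 + 4)/3 - z**3/3 + 4*log(z**3 + 4)/3 + C

Let u = z**3 + 4, so du = (3*z**2) dz.
The integral becomes (1/3)·∫ log(u) du; integrate by parts with u′=log(u), dv′=du.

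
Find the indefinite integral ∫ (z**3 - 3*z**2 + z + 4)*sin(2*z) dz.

-z**3*cos(2*z)/2 + 3*z**2*sin(2*z)/4 + 3*z**2*cos(2*z)/2 - 3*z*sin(2*z)/2 + z*cos(2*z)/4 - sin(2*z)/8 - 11*cos(2*z)/4 + C

Use integration by parts with u = z**3 - 3*z**2 + z + 4, dv = sin(2*z) dz, so v = -cos(2*z)/2.
Apply parts 3 times (tabular method): alternate signs, differentiate u down to 0, integrate dv up.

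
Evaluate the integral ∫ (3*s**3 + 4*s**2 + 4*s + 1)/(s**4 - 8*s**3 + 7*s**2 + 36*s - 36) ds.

Factor the denominator: (s - 6)*(s - 3)*(s - 1)*(s + 2).
Partial-fraction decomposition: 1/(8*(s + 2)) + 2/(5*(s - 1)) - 13/(3*(s - 3)) + 817/(120*(s - 6)).
Integrate each term: A/(s−a) contributes A·log|s−a|.

817*log(s - 6)/120 - 13*log(s - 3)/3 + 2*log(s - 1)/5 + log(s + 2)/8 + C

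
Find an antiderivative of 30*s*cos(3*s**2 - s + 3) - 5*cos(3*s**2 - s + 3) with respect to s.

Let u = 3*s**2 - s + 3, so du = (6*s - 1) ds.
Rewriting, the integral becomes 5·∫ cos(u) du = 5·sin(u).
Substituting back, u = 3*s**2 - s + 3.

5*sin(3*s**2 - s + 3) + C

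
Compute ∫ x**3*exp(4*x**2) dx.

Let u = x², du = 2x dx; rewrite as (1/2)∫ u^1·exp(4u) du.
Now integrate by parts 1 time.

(4*x**2 - 1)*exp(4*x**2)/32 + C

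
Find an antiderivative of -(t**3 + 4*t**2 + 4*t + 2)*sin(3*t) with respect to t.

t**3*cos(3*t)/3 - t**2*sin(3*t)/3 + 4*t**2*cos(3*t)/3 - 8*t*sin(3*t)/9 + 10*t*cos(3*t)/9 - 10*sin(3*t)/27 + 10*cos(3*t)/27 + C

Use integration by parts with u = t**3 + 4*t**2 + 4*t + 2, dv = -sin(3*t) dt, so v = cos(3*t)/3.
Apply parts 3 times (tabular method): alternate signs, differentiate u down to 0, integrate dv up.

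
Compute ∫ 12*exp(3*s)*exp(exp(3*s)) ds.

Let u = exp(3*s), so du = (3*exp(3*s)) ds.
Rewriting, the integral becomes 4·∫ e^u du = 4·e^u.
Substituting back, u = exp(3*s).

4*exp(exp(3*s)) + C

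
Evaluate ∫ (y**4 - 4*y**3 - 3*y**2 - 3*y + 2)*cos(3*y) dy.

Use integration by parts with u = y**4 - 4*y**3 - 3*y**2 - 3*y + 2, dv = cos(3*y) dy, so v = sin(3*y)/3.
Apply parts 4 times (tabular method): alternate signs, differentiate u down to 0, integrate dv up.

y**4*sin(3*y)/3 - 4*y**3*sin(3*y)/3 + 4*y**3*cos(3*y)/9 - 13*y**2*sin(3*y)/9 - 4*y**2*cos(3*y)/3 - y*sin(3*y)/9 - 26*y*cos(3*y)/27 + 80*sin(3*y)/81 - cos(3*y)/27 + C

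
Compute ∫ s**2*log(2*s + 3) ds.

s**3*log(2*s + 3)/3 - s**3/9 + s**2/4 - 3*s/4 + 9*log(2*s + 3)/8 + C

Use integration by parts with u = log(2*s + 3), dv = s**2 ds.
Then du = 2/(2*s + 3) ds and v = s**3/3.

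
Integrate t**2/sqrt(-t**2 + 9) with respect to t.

Substitute t = 3·sin(θ), so dt = 3·cos(θ) dθ and the radical becomes sqrt(-t**2 + 9) = 3·cos(θ) by the Pythagorean identity.
Integrate the resulting trig expression in θ, then back-substitute θ = asin(t/3), sin(θ) = t/3, cos(θ) = sqrt(-t**2 + 9)/3 (absorbing any constant into C).

-t*sqrt(-t**2 + 9)/2 + 9*asin(t/3)/2 + C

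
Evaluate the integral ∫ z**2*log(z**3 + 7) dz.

Let u = z**3 + 7, so du = (3*z**2) dz.
The integral becomes (1/3)·∫ log(u) du; integrate by parts with u′=log(u), dv′=du.

z**3*log(z**3 + 7)/3 - z**3/3 + 7*log(z**3 + 7)/3 + C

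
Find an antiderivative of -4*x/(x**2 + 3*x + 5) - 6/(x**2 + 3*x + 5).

-2*log(x**2 + 3*x + 5) + C

Let u = x**2 + 3*x + 5, so du = (2*x + 3) dx.
Rewriting, the integral becomes -2·∫ 1/u du = -2·log(u).
Substituting back, u = x**2 + 3*x + 5.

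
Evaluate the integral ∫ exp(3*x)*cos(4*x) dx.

4*exp(3*x)*sin(4*x)/25 + 3*exp(3*x)*cos(4*x)/25 + C

Let I denote the integral. Integrate by parts with u = cos(4*x), dv = exp(3*x) dx, so v = exp(3*x)/3: I = exp(3*x)*cos(4*x)/3 + (4/3)·∫ exp(3*x)*sin(4*x) dx.
Apply parts again with u = sin(4*x), dv = exp(3*x) dx: ∫ exp(3*x)*sin(4*x) dx = exp(3*x)*sin(4*x)/3 − (4/3)·I. Substituting back brings back I: I = 4*exp(3*x)*sin(4*x)/9 + exp(3*x)*cos(4*x)/3 − (16/9)·I.
Solving for I: (1 + 16/9)·I equals the remaining terms, so I = (9/25)·(4*exp(3*x)*sin(4*x)/9 + exp(3*x)*cos(4*x)/3).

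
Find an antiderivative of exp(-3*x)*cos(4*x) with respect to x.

Let I denote the integral. Integrate by parts with u = cos(4*x), dv = exp(-3*x) dx, so v = -exp(-3*x)/3: I = -exp(-3*x)*cos(4*x)/3 − (4/3)·∫ exp(-3*x)*sin(4*x) dx.
Apply parts again with u = sin(4*x), dv = exp(-3*x) dx: ∫ exp(-3*x)*sin(4*x) dx = -exp(-3*x)*sin(4*x)/3 + (4/3)·I. Substituting back brings back I: I = 4*exp(-3*x)*sin(4*x)/9 - exp(-3*x)*cos(4*x)/3 − (16/9)·I.
Solving for I: (1 + 16/9)·I equals the remaining terms, so I = (9/25)·(4*exp(-3*x)*sin(4*x)/9 - exp(-3*x)*cos(4*x)/3).

4*exp(-3*x)*sin(4*x)/25 - 3*exp(-3*x)*cos(4*x)/25 + C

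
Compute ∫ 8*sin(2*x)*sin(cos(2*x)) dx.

4*cos(cos(2*x)) + C

Let u = cos(2*x), so du = (-2*sin(2*x)) dx.
Rewriting, the integral becomes -4·∫ sin(u) du = -4·-cos(u).
Substituting back, u = cos(2*x).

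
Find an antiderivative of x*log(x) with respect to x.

Use integration by parts with u = log(x), dv = x dx.
Then du = 1/x dx and v = x**2/2.

x**2*log(x)/2 - x**2/4 + C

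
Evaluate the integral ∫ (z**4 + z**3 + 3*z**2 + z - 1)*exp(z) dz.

(z**4 - 3*z**3 + 12*z**2 - 23*z + 22)*exp(z) + C

Use integration by parts with u = z**4 + z**3 + 3*z**2 + z - 1, dv = exp(z) dz, so v = exp(z).
Apply parts 4 times (tabular method): alternate signs, differentiate u down to 0, integrate dv up.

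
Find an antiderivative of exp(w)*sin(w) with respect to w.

Let I denote the integral. Integrate by parts with u = sin(w), dv = exp(w) dw, so v = exp(w): I = exp(w)*sin(w) − ∫ exp(w)*cos(w) dw.
Apply parts again with u = cos(w), dv = exp(w) dw: ∫ exp(w)*cos(w) dw = exp(w)*cos(w) + I. Substituting back brings back I: I = exp(w)*sin(w) - exp(w)*cos(w) − I.
Solving for I: (1 + 1)·I equals the remaining terms, so I = (1/2)·(exp(w)*sin(w) - exp(w)*cos(w)).

exp(w)*sin(w)/2 - exp(w)*cos(w)/2 + C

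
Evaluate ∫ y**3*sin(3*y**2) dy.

Let u = y², du = 2y dy; rewrite as (1/2)∫ u^1·sin(3u) du.
Now integrate by parts 1 time.

-y**2*cos(3*y**2)/6 + sin(3*y**2)/18 + C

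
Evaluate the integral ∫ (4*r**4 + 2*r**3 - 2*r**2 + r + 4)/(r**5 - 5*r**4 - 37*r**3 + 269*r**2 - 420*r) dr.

-log(r)/105 + 903*log(r - 5)/40 - 282*log(r - 4)/11 + 367*log(r - 3)/60 + 2939*log(r + 7)/3080 + C

Factor the denominator: r*(r - 5)*(r - 4)*(r - 3)*(r + 7).
Partial-fraction decomposition: 2939/(3080*(r + 7)) + 367/(60*(r - 3)) - 282/(11*(r - 4)) + 903/(40*(r - 5)) - 1/(105*r).
Integrate each term: A/(r−a) contributes A·log|r−a|.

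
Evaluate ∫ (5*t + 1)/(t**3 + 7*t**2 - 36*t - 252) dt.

31*log(t - 6)/156 + 29*log(t + 6)/12 - 34*log(t + 7)/13 + C

Factor the denominator: (t - 6)*(t + 6)*(t + 7).
Partial-fraction decomposition: -34/(13*(t + 7)) + 29/(12*(t + 6)) + 31/(156*(t - 6)).
Integrate each term: A/(t−a) contributes A·log|t−a|.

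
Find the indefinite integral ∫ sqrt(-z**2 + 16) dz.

Substitute z = 4·sin(θ), so dz = 4·cos(θ) dθ and the radical becomes sqrt(-z**2 + 16) = 4·cos(θ) by the Pythagorean identity.
Integrate the resulting trig expression in θ, then back-substitute θ = asin(z/4), sin(θ) = z/4, cos(θ) = sqrt(-z**2 + 16)/4 (absorbing any constant into C).

z*sqrt(-z**2 + 16)/2 + 8*asin(z/4) + C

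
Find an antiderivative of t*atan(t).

Use integration by parts with u = arctan(t), dv = t dt.
Then du = 1/(t**2 + 1) dt.

t**2*atan(t)/2 - t/2 + atan(t)/2 + C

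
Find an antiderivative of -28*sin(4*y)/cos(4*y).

Let u = cos(4*y), so du = (-4*sin(4*y)) dy.
Rewriting, the integral becomes 7·∫ 1/u du = 7·log(u).
Substituting back, u = cos(4*y).

7*log(cos(4*y)) + C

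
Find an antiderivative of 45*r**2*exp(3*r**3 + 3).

5*exp(3*r**3 + 3) + C

Let u = 3*r**3 + 3, so du = (9*r**2) dr.
Rewriting, the integral becomes 5·∫ e^u du = 5·e^u.
Substituting back, u = 3*r**3 + 3.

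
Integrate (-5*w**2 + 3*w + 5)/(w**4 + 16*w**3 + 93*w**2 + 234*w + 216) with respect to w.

Factor the denominator: (w + 3)**2*(w + 4)*(w + 6).
Partial-fraction decomposition: 193/(18*(w + 6)) - 87/(2*(w + 4)) + 295/(9*(w + 3)) - 49/(3*(w + 3)**2).
Integrate each term; A/(w−a) gives A·log|w−a|; A/(w−a)² gives −A/(w−a).

295*log(w + 3)/9 - 87*log(w + 4)/2 + 193*log(w + 6)/18 + 49/(3*w + 9) + C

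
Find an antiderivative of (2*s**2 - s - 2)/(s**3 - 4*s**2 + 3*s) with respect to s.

Factor the denominator: s*(s - 3)*(s - 1).
Partial-fraction decomposition: 1/(2*(s - 1)) + 13/(6*(s - 3)) - 2/(3*s).
Integrate each term: A/(s−a) contributes A·log|s−a|.

-2*log(s)/3 + 13*log(s - 3)/6 + log(s - 1)/2 + C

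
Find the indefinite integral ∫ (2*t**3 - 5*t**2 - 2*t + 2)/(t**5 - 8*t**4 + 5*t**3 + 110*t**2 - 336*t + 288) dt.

21*log(t - 4)/8 - 149*log(t - 3)/49 + log(t - 2)/2 - 33*log(t + 4)/392 + 5/(7*t - 21) + C

Factor the denominator: (t - 4)*(t - 3)**2*(t - 2)*(t + 4).
Partial-fraction decomposition: -33/(392*(t + 4)) + 1/(2*(t - 2)) - 149/(49*(t - 3)) - 5/(7*(t - 3)**2) + 21/(8*(t - 4)).
Integrate each term; A/(t−a) gives A·log|t−a|; A/(t−a)² gives −A/(t−a).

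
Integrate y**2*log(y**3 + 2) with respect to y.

Let u = y**3 + 2, so du = (3*y**2) dy.
The integral becomes (1/3)·∫ log(u) du; integrate by parts with u′=log(u), dv′=du.

y**3*log(y**3 + 2)/3 - y**3/3 + 2*log(y**3 + 2)/3 + C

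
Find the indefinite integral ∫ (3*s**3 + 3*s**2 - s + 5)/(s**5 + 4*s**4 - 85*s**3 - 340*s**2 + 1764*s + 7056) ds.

Factor the denominator: (s - 7)*(s - 6)*(s + 4)*(s + 6)*(s + 7).
Partial-fraction decomposition: -145/(91*(s + 7)) + 529/(312*(s + 6)) - 9/(44*(s + 4)) - 151/(312*(s - 6)) + 587/(1001*(s - 7)).
Integrate each term: A/(s−a) contributes A·log|s−a|.

587*log(s - 7)/1001 - 151*log(s - 6)/312 - 9*log(s + 4)/44 + 529*log(s + 6)/312 - 145*log(s + 7)/91 + C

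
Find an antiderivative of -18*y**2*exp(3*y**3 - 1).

Let u = 3*y**3 - 1, so du = (9*y**2) dy.
Rewriting, the integral becomes -2·∫ e^u du = -2·e^u.
Substituting back, u = 3*y**3 - 1.

-2*exp(3*y**3 - 1) + C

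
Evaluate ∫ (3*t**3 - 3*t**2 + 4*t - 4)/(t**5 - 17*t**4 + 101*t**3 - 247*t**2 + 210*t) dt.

-2*log(t)/105 + 453*log(t - 7)/140 - 79*log(t - 5)/15 + 31*log(t - 3)/12 - 8*log(t - 2)/15 + C

Factor the denominator: t*(t - 7)*(t - 5)*(t - 3)*(t - 2).
Partial-fraction decomposition: -8/(15*(t - 2)) + 31/(12*(t - 3)) - 79/(15*(t - 5)) + 453/(140*(t - 7)) - 2/(105*t).
Integrate each term: A/(t−a) contributes A·log|t−a|.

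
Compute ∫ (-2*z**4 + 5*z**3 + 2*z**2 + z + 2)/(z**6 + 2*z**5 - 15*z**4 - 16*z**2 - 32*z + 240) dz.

-log(z - 3)/130 - 5*log(z - 2)/56 - 2*log(z + 2)/15 + 457*log(z + 5)/1218 - 437*log(z**2 + 4)/6032 - 285*atan(z/2)/3016 + C

Factor the denominator: (z - 3)*(z - 2)*(z + 2)*(z + 5)*(z**2 + 4).
Partial-fraction decomposition: -19*(23*z + 30)/(3016*(z**2 + 4)) + 457/(1218*(z + 5)) - 2/(15*(z + 2)) - 5/(56*(z - 2)) - 1/(130*(z - 3)).
Integrate each term; A/(z−a) gives A·log|z−a|; the (Bz+D)/(z²+p²) term gives a log and an atan.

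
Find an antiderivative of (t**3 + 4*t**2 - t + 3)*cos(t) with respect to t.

t**3*sin(t) + 4*t**2*sin(t) + 3*t**2*cos(t) - 7*t*sin(t) + 8*t*cos(t) - 5*sin(t) - 7*cos(t) + C

Use integration by parts with u = t**3 + 4*t**2 - t + 3, dv = cos(t) dt, so v = sin(t).
Apply parts 3 times (tabular method): alternate signs, differentiate u down to 0, integrate dv up.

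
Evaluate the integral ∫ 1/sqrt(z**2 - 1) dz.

Substitute z = sec(θ), so dz = sec(θ)*tan(θ) dθ and the radical becomes sqrt(z**2 - 1) = tan(θ) by the Pythagorean identity.
Integrate the resulting trig expression in θ, then back-substitute sec(θ) = z, tan(θ) = sqrt(z**2 - 1) (absorbing any constant into C).

log(z + sqrt(z**2 - 1)) + C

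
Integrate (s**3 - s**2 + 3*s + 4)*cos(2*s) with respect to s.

s**3*sin(2*s)/2 - s**2*sin(2*s)/2 + 3*s**2*cos(2*s)/4 + 3*s*sin(2*s)/4 - s*cos(2*s)/2 + 9*sin(2*s)/4 + 3*cos(2*s)/8 + C

Use integration by parts with u = s**3 - s**2 + 3*s + 4, dv = cos(2*s) ds, so v = sin(2*s)/2.
Apply parts 3 times (tabular method): alternate signs, differentiate u down to 0, integrate dv up.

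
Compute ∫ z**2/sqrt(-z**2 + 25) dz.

-z*sqrt(-z**2 + 25)/2 + 25*asin(z/5)/2 + C

Substitute z = 5·sin(θ), so dz = 5·cos(θ) dθ and the radical becomes sqrt(-z**2 + 25) = 5·cos(θ) by the Pythagorean identity.
Integrate the resulting trig expression in θ, then back-substitute θ = asin(z/5), sin(θ) = z/5, cos(θ) = sqrt(-z**2 + 25)/5 (absorbing any constant into C).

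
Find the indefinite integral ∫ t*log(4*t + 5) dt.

t**2*log(4*t + 5)/2 - t**2/4 + 5*t/8 - 25*log(4*t + 5)/32 + C

Use integration by parts with u = log(4*t + 5), dv = t dt.
Then du = 4/(4*t + 5) dt and v = t**2/2.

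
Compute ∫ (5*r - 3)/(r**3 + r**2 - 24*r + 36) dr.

Factor the denominator: (r - 3)*(r - 2)*(r + 6).
Partial-fraction decomposition: -11/(24*(r + 6)) - 7/(8*(r - 2)) + 4/(3*(r - 3)).
Integrate each term: A/(r−a) contributes A·log|r−a|.

4*log(r - 3)/3 - 7*log(r - 2)/8 - 11*log(r + 6)/24 + C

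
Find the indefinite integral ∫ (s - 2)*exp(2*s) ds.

Use integration by parts with u = s - 2, dv = exp(2*s) ds, so v = exp(2*s)/2.
Apply parts 1 times (tabular method): alternate signs, differentiate u down to 0, integrate dv up.

(2*s - 5)*exp(2*s)/4 + C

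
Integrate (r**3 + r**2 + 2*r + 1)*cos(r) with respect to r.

r**3*sin(r) + r**2*sin(r) + 3*r**2*cos(r) - 4*r*sin(r) + 2*r*cos(r) - sin(r) - 4*cos(r) + C

Use integration by parts with u = r**3 + r**2 + 2*r + 1, dv = cos(r) dr, so v = sin(r).
Apply parts 3 times (tabular method): alternate signs, differentiate u down to 0, integrate dv up.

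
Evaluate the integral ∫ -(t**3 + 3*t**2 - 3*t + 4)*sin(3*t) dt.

Use integration by parts with u = t**3 + 3*t**2 - 3*t + 4, dv = -sin(3*t) dt, so v = cos(3*t)/3.
Apply parts 3 times (tabular method): alternate signs, differentiate u down to 0, integrate dv up.

t**3*cos(3*t)/3 - t**2*sin(3*t)/3 + t**2*cos(3*t) - 2*t*sin(3*t)/3 - 11*t*cos(3*t)/9 + 11*sin(3*t)/27 + 10*cos(3*t)/9 + C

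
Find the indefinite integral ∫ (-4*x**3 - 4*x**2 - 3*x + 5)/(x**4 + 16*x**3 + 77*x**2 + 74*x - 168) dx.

-3*log(x - 1)/140 - 209*log(x + 4)/30 + 743*log(x + 6)/14 - 601*log(x + 7)/12 + C

Factor the denominator: (x - 1)*(x + 4)*(x + 6)*(x + 7).
Partial-fraction decomposition: -601/(12*(x + 7)) + 743/(14*(x + 6)) - 209/(30*(x + 4)) - 3/(140*(x - 1)).
Integrate each term: A/(x−a) contributes A·log|x−a|.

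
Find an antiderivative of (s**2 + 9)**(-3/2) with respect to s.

Substitute s = 3·tan(θ), so ds = 3·sec(θ)^2 dθ and the radical becomes sqrt(s**2 + 9) = 3·sec(θ) by the Pythagorean identity.
Integrate the resulting trig expression in θ, then back-substitute tan(θ) = s/3, sec(θ) = sqrt(s**2 + 9)/3 (absorbing any constant into C).

s/(9*sqrt(s**2 + 9)) + C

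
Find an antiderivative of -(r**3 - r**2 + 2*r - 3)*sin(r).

r**3*cos(r) - 3*r**2*sin(r) - r**2*cos(r) + 2*r*sin(r) - 4*r*cos(r) + 4*sin(r) - cos(r) + C

Use integration by parts with u = r**3 - r**2 + 2*r - 3, dv = -sin(r) dr, so v = cos(r).
Apply parts 3 times (tabular method): alternate signs, differentiate u down to 0, integrate dv up.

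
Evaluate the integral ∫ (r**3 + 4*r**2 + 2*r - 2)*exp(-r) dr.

Use integration by parts with u = r**3 + 4*r**2 + 2*r - 2, dv = exp(-r) dr, so v = -exp(-r).
Apply parts 3 times (tabular method): alternate signs, differentiate u down to 0, integrate dv up.

(-r**3 - 7*r**2 - 16*r - 14)*exp(-r) + C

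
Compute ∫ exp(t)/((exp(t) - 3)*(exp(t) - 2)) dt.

log(exp(t) - 3) - log(exp(t) - 2) + C

Let u = e^t, du = e^t dt.
The integral becomes ∫ du/((u-2)(u-3)); decompose into partial fractions.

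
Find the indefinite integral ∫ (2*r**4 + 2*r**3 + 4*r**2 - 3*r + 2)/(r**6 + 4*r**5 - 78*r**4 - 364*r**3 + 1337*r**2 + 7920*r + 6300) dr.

Factor the denominator: (r - 7)*(r - 6)*(r + 1)*(r + 5)**2*(r + 6).
Partial-fraction decomposition: -581/(195*(r + 6)) + 12673/(4356*(r + 5)) - 1117/(528*(r + 5)**2) + 9/(4480*(r + 1)) - 788/(2541*(r - 6)) + 5665/(14976*(r - 7)).
Integrate each term; A/(r−a) gives A·log|r−a|; A/(r−a)² gives −A/(r−a).

5665*log(r - 7)/14976 - 788*log(r - 6)/2541 + 9*log(r + 1)/4480 + 12673*log(r + 5)/4356 - 581*log(r + 6)/195 + 1117/(528*r + 2640) + C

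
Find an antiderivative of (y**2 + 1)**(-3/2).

y/sqrt(y**2 + 1) + C

Substitute y = tan(θ), so dy = sec(θ)^2 dθ and the radical becomes sqrt(y**2 + 1) = sec(θ) by the Pythagorean identity.
Integrate the resulting trig expression in θ, then back-substitute tan(θ) = y, sec(θ) = sqrt(y**2 + 1) (absorbing any constant into C).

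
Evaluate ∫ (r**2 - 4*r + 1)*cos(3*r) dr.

Use integration by parts with u = r**2 - 4*r + 1, dv = cos(3*r) dr, so v = sin(3*r)/3.
Apply parts 2 times (tabular method): alternate signs, differentiate u down to 0, integrate dv up.

r**2*sin(3*r)/3 - 4*r*sin(3*r)/3 + 2*r*cos(3*r)/9 + 7*sin(3*r)/27 - 4*cos(3*r)/9 + C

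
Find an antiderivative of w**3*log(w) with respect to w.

w**4*log(w)/4 - w**4/16 + C

Use integration by parts with u = log(w), dv = w**3 dw.
Then du = 1/w dw and v = w**4/4.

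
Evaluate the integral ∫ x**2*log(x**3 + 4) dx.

x**3*log(x**3 + 4)/3 - x**3/3 + 4*log(x**3 + 4)/3 + C

Let u = x**3 + 4, so du = (3*x**2) dx.
The integral becomes (1/3)·∫ log(u) du; integrate by parts with u′=log(u), dv′=du.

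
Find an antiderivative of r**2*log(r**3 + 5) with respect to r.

Let u = r**3 + 5, so du = (3*r**2) dr.
The integral becomes (1/3)·∫ log(u) du; integrate by parts with u′=log(u), dv′=du.

r**3*log(r**3 + 5)/3 - r**3/3 + 5*log(r**3 + 5)/3 + C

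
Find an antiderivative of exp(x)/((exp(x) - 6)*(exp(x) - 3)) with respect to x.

Let u = e^x, du = e^x dx.
The integral becomes ∫ du/((u-3)(u-6)); decompose into partial fractions.

log(exp(x) - 6)/3 - log(exp(x) - 3)/3 + C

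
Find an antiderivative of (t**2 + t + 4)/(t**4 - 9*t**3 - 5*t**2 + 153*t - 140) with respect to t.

Factor the denominator: (t - 7)*(t - 5)*(t - 1)*(t + 4).
Partial-fraction decomposition: -16/(495*(t + 4)) + 1/(20*(t - 1)) - 17/(36*(t - 5)) + 5/(11*(t - 7)).
Integrate each term: A/(t−a) contributes A·log|t−a|.

5*log(t - 7)/11 - 17*log(t - 5)/36 + log(t - 1)/20 - 16*log(t + 4)/495 + C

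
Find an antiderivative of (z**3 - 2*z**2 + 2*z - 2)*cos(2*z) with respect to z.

Use integration by parts with u = z**3 - 2*z**2 + 2*z - 2, dv = cos(2*z) dz, so v = sin(2*z)/2.
Apply parts 3 times (tabular method): alternate signs, differentiate u down to 0, integrate dv up.

z**3*sin(2*z)/2 - z**2*sin(2*z) + 3*z**2*cos(2*z)/4 + z*sin(2*z)/4 - z*cos(2*z) - sin(2*z)/2 + cos(2*z)/8 + C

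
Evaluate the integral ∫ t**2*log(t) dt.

t**3*log(t)/3 - t**3/9 + C

Use integration by parts with u = log(t), dv = t**2 dt.
Then du = 1/t dt and v = t**3/3.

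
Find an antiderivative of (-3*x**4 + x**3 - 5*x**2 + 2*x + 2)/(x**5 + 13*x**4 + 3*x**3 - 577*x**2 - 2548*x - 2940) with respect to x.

Factor the denominator: (x - 7)*(x + 2)*(x + 5)*(x + 6)*(x + 7).
Partial-fraction decomposition: -7803/(140*(x + 7)) + 2147/(26*(x + 6)) - 237/(8*(x + 5)) + 13/(90*(x + 2)) - 2363/(6552*(x - 7)).
Integrate each term: A/(x−a) contributes A·log|x−a|.

-2363*log(x - 7)/6552 + 13*log(x + 2)/90 - 237*log(x + 5)/8 + 2147*log(x + 6)/26 - 7803*log(x + 7)/140 + C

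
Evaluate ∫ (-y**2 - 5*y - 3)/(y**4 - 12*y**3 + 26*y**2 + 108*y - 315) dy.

Factor the denominator: (y - 7)*(y - 5)*(y - 3)*(y + 3).
Partial-fraction decomposition: -1/(160*(y + 3)) - 9/(16*(y - 3)) + 53/(32*(y - 5)) - 87/(80*(y - 7)).
Integrate each term: A/(y−a) contributes A·log|y−a|.

-87*log(y - 7)/80 + 53*log(y - 5)/32 - 9*log(y - 3)/16 - log(y + 3)/160 + C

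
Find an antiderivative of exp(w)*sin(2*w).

Let I denote the integral. Integrate by parts with u = sin(2*w), dv = exp(w) dw, so v = exp(w): I = exp(w)*sin(2*w) − 2·∫ exp(w)*cos(2*w) dw.
Apply parts again with u = cos(2*w), dv = exp(w) dw: ∫ exp(w)*cos(2*w) dw = exp(w)*cos(2*w) + 2·I. Substituting back brings back I: I = exp(w)*sin(2*w) - 2*exp(w)*cos(2*w) − 4·I.
Solving for I: (1 + 4)·I equals the remaining terms, so I = (1/5)·(exp(w)*sin(2*w) - 2*exp(w)*cos(2*w)).

exp(w)*sin(2*w)/5 - 2*exp(w)*cos(2*w)/5 + C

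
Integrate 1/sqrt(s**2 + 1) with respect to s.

Substitute s = tan(θ), so ds = sec(θ)^2 dθ and the radical becomes sqrt(s**2 + 1) = sec(θ) by the Pythagorean identity.
Integrate the resulting trig expression in θ, then back-substitute tan(θ) = s, sec(θ) = sqrt(s**2 + 1) (absorbing any constant into C).

log(s + sqrt(s**2 + 1)) + C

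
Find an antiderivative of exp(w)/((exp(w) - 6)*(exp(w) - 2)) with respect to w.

log(exp(w) - 6)/4 - log(exp(w) - 2)/4 + C

Let u = e^w, du = e^w dw.
The integral becomes ∫ du/((u-6)(u-2)); decompose into partial fractions.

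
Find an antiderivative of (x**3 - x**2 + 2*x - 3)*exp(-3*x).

Use integration by parts with u = x**3 - x**2 + 2*x - 3, dv = exp(-3*x) dx, so v = -exp(-3*x)/3.
Apply parts 3 times (tabular method): alternate signs, differentiate u down to 0, integrate dv up.

(-3*x**3 - 6*x + 7)*exp(-3*x)/9 + C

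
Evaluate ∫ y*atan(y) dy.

Use integration by parts with u = arctan(y), dv = y dy.
Then du = 1/(y**2 + 1) dy.

y**2*atan(y)/2 - y/2 + atan(y)/2 + C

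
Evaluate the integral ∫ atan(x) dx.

x*atan(x) - log(x**2 + 1)/2 + C

Use integration by parts with u = arctan(x), dv = dx.
Then du = 1/(x**2 + 1) dx.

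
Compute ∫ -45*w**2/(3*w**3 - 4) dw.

-5*log(3*w**3 - 4) + C

Let u = 3*w**3 - 4, so du = (9*w**2) dw.
Rewriting, the integral becomes -5·∫ 1/u du = -5·log(u).
Substituting back, u = 3*w**3 - 4.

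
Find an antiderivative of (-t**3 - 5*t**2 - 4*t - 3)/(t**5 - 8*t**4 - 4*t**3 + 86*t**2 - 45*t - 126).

Factor the denominator: (t - 7)*(t - 3)*(t - 2)*(t + 1)*(t + 3).
Partial-fraction decomposition: -3/(200*(t + 3)) + 1/(64*(t + 1)) - 13/(25*(t - 2)) + 29/(32*(t - 3)) - 619/(1600*(t - 7)).
Integrate each term: A/(t−a) contributes A·log|t−a|.

-619*log(t - 7)/1600 + 29*log(t - 3)/32 - 13*log(t - 2)/25 + log(t + 1)/64 - 3*log(t + 3)/200 + C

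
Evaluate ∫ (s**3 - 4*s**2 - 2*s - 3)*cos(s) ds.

Use integration by parts with u = s**3 - 4*s**2 - 2*s - 3, dv = cos(s) ds, so v = sin(s).
Apply parts 3 times (tabular method): alternate signs, differentiate u down to 0, integrate dv up.

s**3*sin(s) - 4*s**2*sin(s) + 3*s**2*cos(s) - 8*s*sin(s) - 8*s*cos(s) + 5*sin(s) - 8*cos(s) + C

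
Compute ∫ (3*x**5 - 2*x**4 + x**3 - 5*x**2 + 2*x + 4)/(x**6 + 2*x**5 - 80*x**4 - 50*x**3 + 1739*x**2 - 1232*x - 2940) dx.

5197*log(x - 6)/1183 - 2713*log(x - 5)/864 + 5*log(x - 2)/243 + log(x + 1)/504 + 2266133*log(x + 7)/1314144 + 18607/(2808*x + 19656) + C

Factor the denominator: (x - 6)*(x - 5)*(x - 2)*(x + 1)*(x + 7)**2.
Partial-fraction decomposition: 2266133/(1314144*(x + 7)) - 18607/(2808*(x + 7)**2) + 1/(504*(x + 1)) + 5/(243*(x - 2)) - 2713/(864*(x - 5)) + 5197/(1183*(x - 6)).
Integrate each term; A/(x−a) gives A·log|x−a|; A/(x−a)² gives −A/(x−a).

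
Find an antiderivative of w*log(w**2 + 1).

Let u = w**2 + 1, so du = (2*w) dw.
The integral becomes (1/2)·∫ log(u) du; integrate by parts with u′=log(u), dv′=du.

w**2*log(w**2 + 1)/2 - w**2/2 + log(w**2 + 1)/2 + C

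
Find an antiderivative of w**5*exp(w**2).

Let u = w², du = 2w dw; rewrite as (1/2)∫ u^2·exp(1u) du.
Now integrate by parts 2 times.

(w**4 - 2*w**2 + 2)*exp(w**2)/2 + C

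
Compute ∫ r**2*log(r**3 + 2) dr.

Let u = r**3 + 2, so du = (3*r**2) dr.
The integral becomes (1/3)·∫ log(u) du; integrate by parts with u′=log(u), dv′=du.

r**3*log(r**3 + 2)/3 - r**3/3 + 2*log(r**3 + 2)/3 + C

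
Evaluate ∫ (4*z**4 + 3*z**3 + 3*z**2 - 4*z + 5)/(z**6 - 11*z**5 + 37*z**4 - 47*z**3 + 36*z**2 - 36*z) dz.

-5*log(z)/36 + 5921*log(z - 6)/2664 - 85*log(z - 3)/18 + 97*log(z - 2)/40 + 79*log(z**2 + 1)/740 - 7*atan(z)/370 + C

Factor the denominator: z*(z - 6)*(z - 3)*(z - 2)*(z**2 + 1).
Partial-fraction decomposition: (79*z - 7)/(370*(z**2 + 1)) + 97/(40*(z - 2)) - 85/(18*(z - 3)) + 5921/(2664*(z - 6)) - 5/(36*z).
Integrate each term; A/(z−a) gives A·log|z−a|; the (Bz+D)/(z²+p²) term gives a log and an atan.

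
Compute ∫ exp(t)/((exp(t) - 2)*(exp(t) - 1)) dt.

Let u = e^t, du = e^t dt.
The integral becomes ∫ du/((u-1)(u-2)); decompose into partial fractions.

log(exp(t) - 2) - log(exp(t) - 1) + C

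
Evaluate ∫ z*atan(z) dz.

z**2*atan(z)/2 - z/2 + atan(z)/2 + C

Use integration by parts with u = arctan(z), dv = z dz.
Then du = 1/(z**2 + 1) dz.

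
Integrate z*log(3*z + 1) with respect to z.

z**2*log(3*z + 1)/2 - z**2/4 + z/6 - log(3*z + 1)/18 + C

Use integration by parts with u = log(3*z + 1), dv = z dz.
Then du = 3/(3*z + 1) dz and v = z**2/2.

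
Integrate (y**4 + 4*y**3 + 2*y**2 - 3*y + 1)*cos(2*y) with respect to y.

Use integration by parts with u = y**4 + 4*y**3 + 2*y**2 - 3*y + 1, dv = cos(2*y) dy, so v = sin(2*y)/2.
Apply parts 4 times (tabular method): alternate signs, differentiate u down to 0, integrate dv up.

y**4*sin(2*y)/2 + 2*y**3*sin(2*y) + y**3*cos(2*y) - y**2*sin(2*y)/2 + 3*y**2*cos(2*y) - 9*y*sin(2*y)/2 - y*cos(2*y)/2 + 3*sin(2*y)/4 - 9*cos(2*y)/4 + C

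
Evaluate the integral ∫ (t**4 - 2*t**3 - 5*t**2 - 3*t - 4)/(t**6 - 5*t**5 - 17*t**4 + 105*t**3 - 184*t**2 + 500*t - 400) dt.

231*log(t - 5)/1160 - 8*log(t - 4)/135 - 13*log(t - 1)/360 - 761*log(t + 5)/15660 - 4*log(t**2 + 4)/145 + atan(t/2)/58 + C

Factor the denominator: (t - 5)*(t - 4)*(t - 1)*(t + 5)*(t**2 + 4).
Partial-fraction decomposition: -(8*t - 5)/(145*(t**2 + 4)) - 761/(15660*(t + 5)) - 13/(360*(t - 1)) - 8/(135*(t - 4)) + 231/(1160*(t - 5)).
Integrate each term; A/(t−a) gives A·log|t−a|; the (Bt+D)/(t²+p²) term gives a log and an atan.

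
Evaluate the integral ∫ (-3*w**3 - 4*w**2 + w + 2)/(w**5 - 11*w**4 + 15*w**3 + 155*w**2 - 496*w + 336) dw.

Factor the denominator: (w - 7)*(w - 4)*(w - 3)*(w - 1)*(w + 4).
Partial-fraction decomposition: 9/(220*(w + 4)) + 1/(45*(w - 1)) - 2/(w - 3) + 125/(36*(w - 4)) - 152/(99*(w - 7)).
Integrate each term: A/(w−a) contributes A·log|w−a|.

-152*log(w - 7)/99 + 125*log(w - 4)/36 - 2*log(w - 3) + log(w - 1)/45 + 9*log(w + 4)/220 + C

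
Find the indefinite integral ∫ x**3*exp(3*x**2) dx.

(3*x**2 - 1)*exp(3*x**2)/18 + C

Let u = x², du = 2x dx; rewrite as (1/2)∫ u^1·exp(3u) du.
Now integrate by parts 1 time.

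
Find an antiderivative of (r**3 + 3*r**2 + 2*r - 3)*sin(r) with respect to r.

Use integration by parts with u = r**3 + 3*r**2 + 2*r - 3, dv = sin(r) dr, so v = -cos(r).
Apply parts 3 times (tabular method): alternate signs, differentiate u down to 0, integrate dv up.

-r**3*cos(r) + 3*r**2*sin(r) - 3*r**2*cos(r) + 6*r*sin(r) + 4*r*cos(r) - 4*sin(r) + 9*cos(r) + C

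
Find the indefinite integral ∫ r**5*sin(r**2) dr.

Let u = r², du = 2r dr; rewrite as (1/2)∫ u^2·sin(1u) du.
Now integrate by parts 2 times.

-r**4*cos(r**2)/2 + r**2*sin(r**2) + cos(r**2) + C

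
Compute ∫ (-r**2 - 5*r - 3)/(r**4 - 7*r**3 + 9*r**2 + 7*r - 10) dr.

Factor the denominator: (r - 5)*(r - 2)*(r - 1)*(r + 1).
Partial-fraction decomposition: -1/(36*(r + 1)) - 9/(8*(r - 1)) + 17/(9*(r - 2)) - 53/(72*(r - 5)).
Integrate each term: A/(r−a) contributes A·log|r−a|.

-53*log(r - 5)/72 + 17*log(r - 2)/9 - 9*log(r - 1)/8 - log(r + 1)/36 + C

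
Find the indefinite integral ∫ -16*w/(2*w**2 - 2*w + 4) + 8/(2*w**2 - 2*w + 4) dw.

-4*log(2*w**2 - 2*w + 4) + C

Let u = 2*w**2 - 2*w + 4, so du = (4*w - 2) dw.
Rewriting, the integral becomes -4·∫ 1/u du = -4·log(u).
Substituting back, u = 2*w**2 - 2*w + 4.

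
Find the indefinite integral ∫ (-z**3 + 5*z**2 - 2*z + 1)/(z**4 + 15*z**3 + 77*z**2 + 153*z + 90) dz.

9*log(z + 1)/40 - 79*log(z + 3)/12 + 261*log(z + 5)/8 - 409*log(z + 6)/15 + C

Factor the denominator: (z + 1)*(z + 3)*(z + 5)*(z + 6).
Partial-fraction decomposition: -409/(15*(z + 6)) + 261/(8*(z + 5)) - 79/(12*(z + 3)) + 9/(40*(z + 1)).
Integrate each term: A/(z−a) contributes A·log|z−a|.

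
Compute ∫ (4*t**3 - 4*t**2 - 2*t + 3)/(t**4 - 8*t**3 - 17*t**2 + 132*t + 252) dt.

233*log(t - 7)/18 - 79*log(t - 6)/8 - 41*log(t + 2)/72 + 3*log(t + 3)/2 + C

Factor the denominator: (t - 7)*(t - 6)*(t + 2)*(t + 3).
Partial-fraction decomposition: 3/(2*(t + 3)) - 41/(72*(t + 2)) - 79/(8*(t - 6)) + 233/(18*(t - 7)).
Integrate each term: A/(t−a) contributes A·log|t−a|.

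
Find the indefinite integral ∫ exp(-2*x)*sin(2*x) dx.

-exp(-2*x)*sin(2*x)/4 - exp(-2*x)*cos(2*x)/4 + C

Let I denote the integral. Integrate by parts with u = sin(2*x), dv = exp(-2*x) dx, so v = -exp(-2*x)/2: I = -exp(-2*x)*sin(2*x)/2 + ∫ exp(-2*x)*cos(2*x) dx.
Apply parts again with u = cos(2*x), dv = exp(-2*x) dx: ∫ exp(-2*x)*cos(2*x) dx = -exp(-2*x)*cos(2*x)/2 − I. Substituting back brings back I: I = -exp(-2*x)*sin(2*x)/2 - exp(-2*x)*cos(2*x)/2 − I.
Solving for I: (1 + 1)·I equals the remaining terms, so I = (1/2)·(-exp(-2*x)*sin(2*x)/2 - exp(-2*x)*cos(2*x)/2).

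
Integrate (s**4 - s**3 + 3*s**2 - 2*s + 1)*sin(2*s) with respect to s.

-s**4*cos(2*s)/2 + s**3*sin(2*s) + s**3*cos(2*s)/2 - 3*s**2*sin(2*s)/4 + s*cos(2*s)/4 - sin(2*s)/8 - cos(2*s)/2 + C

Use integration by parts with u = s**4 - s**3 + 3*s**2 - 2*s + 1, dv = sin(2*s) ds, so v = -cos(2*s)/2.
Apply parts 4 times (tabular method): alternate signs, differentiate u down to 0, integrate dv up.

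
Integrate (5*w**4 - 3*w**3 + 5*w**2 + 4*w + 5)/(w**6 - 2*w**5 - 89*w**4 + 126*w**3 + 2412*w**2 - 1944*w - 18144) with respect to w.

Factor the denominator: (w - 7)*(w - 6)*(w - 4)*(w + 3)*(w + 6)**2.
Partial-fraction decomposition: -291193/(3650400*(w + 6)) + 7289/(4680*(w + 6)**2) - 262/(2835*(w + 3)) + 1189/(4200*(w - 4)) - 6041/(2592*(w - 6)) + 5627/(2535*(w - 7)).
Integrate each term; A/(w−a) gives A·log|w−a|; A/(w−a)² gives −A/(w−a).

5627*log(w - 7)/2535 - 6041*log(w - 6)/2592 + 1189*log(w - 4)/4200 - 262*log(w + 3)/2835 - 291193*log(w + 6)/3650400 - 7289/(4680*w + 28080) + C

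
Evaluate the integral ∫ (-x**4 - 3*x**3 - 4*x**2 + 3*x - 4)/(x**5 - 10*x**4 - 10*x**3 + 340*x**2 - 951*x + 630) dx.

-1203*log(x - 7)/208 + 99*log(x - 5)/16 - 193*log(x - 3)/144 + 3*log(x - 1)/112 - 74*log(x + 6)/819 + C

Factor the denominator: (x - 7)*(x - 5)*(x - 3)*(x - 1)*(x + 6).
Partial-fraction decomposition: -74/(819*(x + 6)) + 3/(112*(x - 1)) - 193/(144*(x - 3)) + 99/(16*(x - 5)) - 1203/(208*(x - 7)).
Integrate each term: A/(x−a) contributes A·log|x−a|.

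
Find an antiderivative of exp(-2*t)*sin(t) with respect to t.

-2*exp(-2*t)*sin(t)/5 - exp(-2*t)*cos(t)/5 + C

Let I denote the integral. Integrate by parts with u = sin(t), dv = exp(-2*t) dt, so v = -exp(-2*t)/2: I = -exp(-2*t)*sin(t)/2 + (1/2)·∫ exp(-2*t)*cos(t) dt.
Apply parts again with u = cos(t), dv = exp(-2*t) dt: ∫ exp(-2*t)*cos(t) dt = -exp(-2*t)*cos(t)/2 − (1/2)·I. Substituting back brings back I: I = -exp(-2*t)*sin(t)/2 - exp(-2*t)*cos(t)/4 − (1/4)·I.
Solving for I: (1 + 1/4)·I equals the remaining terms, so I = (4/5)·(-exp(-2*t)*sin(t)/2 - exp(-2*t)*cos(t)/4).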